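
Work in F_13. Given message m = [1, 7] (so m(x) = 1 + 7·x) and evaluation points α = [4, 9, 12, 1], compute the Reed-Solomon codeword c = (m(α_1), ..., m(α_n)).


c = [3, 12, 7, 8]

Message polynomial: m(x) = 1 + 7·x (mod 13).
For each evaluation point α_i, compute m(α_i) mod 13:
  α_1 = 4: Horner steps 7 → 3, so m(4) = 3.
  α_2 = 9: Horner steps 7 → 12, so m(9) = 12.
  α_3 = 12: Horner steps 7 → 7, so m(12) = 7.
  α_4 = 1: Horner steps 7 → 8, so m(1) = 8.
Codeword c = [3, 12, 7, 8] ∈ F_13^4.


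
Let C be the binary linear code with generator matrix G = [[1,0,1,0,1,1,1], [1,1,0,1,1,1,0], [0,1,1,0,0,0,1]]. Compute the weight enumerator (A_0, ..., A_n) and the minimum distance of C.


Weight distribution: A_0 = 1, A_1 = 1, A_3 = 1, A_4 = 2, A_5 = 2, A_6 = 1. Minimum distance d = 1.

Enumerate all 2^3 = 8 messages m ∈ F_2^3.
For each, compute codeword c = mG in F_2^7, then tally its weight.
  m = 000 → c = 0000000, weight = 0.
  m = 100 → c = 1010111, weight = 5.
  m = 010 → c = 1101110, weight = 5.
  m = 110 → c = 0111001, weight = 4.
  m = 001 → c = 0110001, weight = 3.
  m = 101 → c = 1100110, weight = 4.
  m = 011 → c = 1011111, weight = 6.
  m = 111 → c = 0001000, weight = 1.
Tally weights:
  weight 0: 1 codewords.
  weight 1: 1 codewords.
  weight 3: 1 codewords.
  weight 4: 2 codewords.
  weight 5: 2 codewords.
  weight 6: 1 codewords.
Minimum distance d = smallest w > 0 with A_w > 0 = 1.
Sanity: Σ A_w = 8 = 2^3 = 8 ✓.


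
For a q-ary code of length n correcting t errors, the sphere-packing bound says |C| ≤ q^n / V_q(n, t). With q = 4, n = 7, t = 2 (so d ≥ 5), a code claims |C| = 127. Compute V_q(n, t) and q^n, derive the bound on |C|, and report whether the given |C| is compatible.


V_q(n, t) = 211, q^n = 16384, Hamming bound = 77, |C| = 127 > bound (violated).

Step 1: Compute V_q(n, t) = Σ_{j=0}^2 C(n, j) (q−1)^j.
  j = 0: C(7,0)·(3)^0 = 1·1 = 1.
  j = 1: C(7,1)·(3)^1 = 7·3 = 21.
  j = 2: C(7,2)·(3)^2 = 21·9 = 189.
  V_q(n, t) = 1 + 21 + 189 = 211.
Step 2: q^n = 4^7 = 16384.
Step 3: Hamming bound ⌊q^n / V_q(n,t)⌋ = ⌊16384/211⌋ = 77.
Step 4: Compare |C| = 127 to 77: violated.
The claimed |C| lies above the Hamming bound, so no 4-ary code of length 7 with d ≥ 5 can have 127 codewords.


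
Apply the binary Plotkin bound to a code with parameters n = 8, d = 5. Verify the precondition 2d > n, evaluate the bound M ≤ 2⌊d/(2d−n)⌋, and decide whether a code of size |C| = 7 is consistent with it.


Plotkin bound M ≤ 4; given |C| = 7 > bound (violated).

Check applicability: 2d = 10, n = 8.
2d − n = 2 > 0, so Plotkin applies.
Compute d/(2d−n) = 5/2 ≈ 2.5000.
⌊d/(2d−n)⌋ = 2.
Plotkin bound: M ≤ 2·2 = 4.
Given |C| = 7, check: VIOLATED.
This |C| is above the Plotkin bound, so no binary code with n = 8, d = 5 and 7 codewords exists.


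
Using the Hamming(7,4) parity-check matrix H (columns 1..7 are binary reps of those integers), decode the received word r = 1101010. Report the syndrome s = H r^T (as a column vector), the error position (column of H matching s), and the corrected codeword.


s = (0, 0, 1)^T, error position = 1, corrected codeword c = 0101010

Compute s = H r^T mod 2 one row at a time:
  s_1 = 1 + 0 + 1 + 0 = 2 ≡ 0 (mod 2).
  s_2 = 1 + 0 + 1 + 0 = 2 ≡ 0 (mod 2).
  s_3 = 1 + 0 + 0 + 0 = 1 ≡ 1 (mod 2).
s = (0, 0, 1)^T — this equals column 1 of H (binary 001), so error is at position 1.
Correct: flip bit 1 of r = 1101010 to get c = 0101010.


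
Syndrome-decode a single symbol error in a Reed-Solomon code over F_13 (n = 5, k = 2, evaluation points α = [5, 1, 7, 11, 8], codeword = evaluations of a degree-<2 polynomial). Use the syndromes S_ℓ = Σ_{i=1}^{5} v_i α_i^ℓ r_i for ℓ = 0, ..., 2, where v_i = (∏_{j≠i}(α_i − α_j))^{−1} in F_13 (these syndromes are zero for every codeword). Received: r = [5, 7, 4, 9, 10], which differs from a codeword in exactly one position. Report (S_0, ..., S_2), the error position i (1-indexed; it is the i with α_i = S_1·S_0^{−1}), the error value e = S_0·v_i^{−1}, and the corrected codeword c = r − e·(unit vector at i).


S = (4, 5, 3), error at position 4, error magnitude e = 7, c = [5, 7, 4, 2, 10].

Step 1: column multipliers v_i = (∏_{j≠i}(α_i − α_j))^{−1} mod 13.
  i = 1 (α = 5): (5−1)(5−7)(5−11)(5−8) = 4·(−2)·(−6)·(−3) = −144 ≡ 12, so v_1 = 12^{−1} = 12 (mod 13).
  i = 2 (α = 1): (1−5)(1−7)(1−11)(1−8) = (−4)·(−6)·(−10)·(−7) = 1680 ≡ 3, so v_2 = 3^{−1} = 9 (mod 13).
  i = 3 (α = 7): (7−5)(7−1)(7−11)(7−8) = 2·6·(−4)·(−1) = 48 ≡ 9, so v_3 = 9^{−1} = 3 (mod 13).
  i = 4 (α = 11): (11−5)(11−1)(11−7)(11−8) = 6·10·4·3 = 720 ≡ 5, so v_4 = 5^{−1} = 8 (mod 13).
  i = 5 (α = 8): (8−5)(8−1)(8−7)(8−11) = 3·7·1·(−3) = −63 ≡ 2, so v_5 = 2^{−1} = 7 (mod 13).
  v = [12, 9, 3, 8, 7].
Step 2: syndromes of r = [5, 7, 4, 9, 10] (all sums mod 13).
  S_0 = Σ v_i r_i = 12·5 + 9·7 + 3·4 + 8·9 + 7·10 = 277 ≡ 4.
  S_1 = Σ v_i α_i r_i = 12·5·5 + 9·1·7 + 3·7·4 + 8·11·9 + 7·8·10 = 1799 ≡ 5.
  α_i^2 mod 13 = [12, 1, 10, 4, 12].
  S_2 = Σ v_i α_i^2 r_i = 12·12·5 + 9·1·7 + 3·10·4 + 8·4·9 + 7·12·10 = 2031 ≡ 3.
  S = (4, 5, 3) ≠ 0, so r is not a codeword (an error is present).
Step 3: locate the error. For a single error e at position i, S_ℓ = v_i·e·α_i^ℓ, so α_err = S_1/S_0.
  S_0^{−1} = 4^{−1} = 10 (mod 13), so α_err = 5·10 = 50 ≡ 11 = α_4. Error position i = 4.
  Consistency check: S_2/S_1 = 3·8 = 24 ≡ 11 = α_err ✓ (single-error assumption holds).
Step 4: error magnitude e = S_0/v_4 = S_0·∏_{j≠4}(α_4 − α_j) = 4·5 = 20 ≡ 7 (mod 13).
Step 5: correct position 4: c_4 = r_4 − e = 9 − 7 ≡ 2 (mod 13). Hence c = [5, 7, 4, 2, 10].
  Check: interpolating c through the α_i gives m(x) = 1 + 6·x (degree < 2) with m(α_i) = c_i for every i, so c is indeed a codeword.


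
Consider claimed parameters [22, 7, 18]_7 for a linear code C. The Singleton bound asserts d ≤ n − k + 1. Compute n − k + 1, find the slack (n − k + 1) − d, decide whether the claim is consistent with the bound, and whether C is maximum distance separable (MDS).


Singleton RHS = n − k + 1 = 16, slack = -2, bound violated (no such code; not MDS).

Singleton bound: d ≤ n − k + 1.
Here n = 22, k = 7, so n − k + 1 = 16.
Given d = 18, check d ≤ 16: NO.
Slack = (n − k + 1) − d = -2.
The slack is negative: d = 18 exceeds n − k + 1 = 16 by 2, so the Singleton bound is violated and no linear [22, 7, 18]_7 code can exist. In particular it is not MDS (MDS requires d = n − k + 1 exactly).
Description: the claimed parameters are [22, 7, 18]_7; such a code would be impossible (violates the Singleton bound).


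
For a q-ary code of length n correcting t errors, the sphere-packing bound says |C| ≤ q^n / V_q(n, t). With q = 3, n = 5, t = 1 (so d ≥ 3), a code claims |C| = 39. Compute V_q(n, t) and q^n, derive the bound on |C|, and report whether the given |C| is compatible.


V_q(n, t) = 11, q^n = 243, Hamming bound = 22, |C| = 39 > bound (violated).

Step 1: Compute V_q(n, t) = Σ_{j=0}^1 C(n, j) (q−1)^j.
  j = 0: C(5,0)·(2)^0 = 1·1 = 1.
  j = 1: C(5,1)·(2)^1 = 5·2 = 10.
  V_q(n, t) = 1 + 10 = 11.
Step 2: q^n = 3^5 = 243.
Step 3: Hamming bound ⌊q^n / V_q(n,t)⌋ = ⌊243/11⌋ = 22.
Step 4: Compare |C| = 39 to 22: violated.
The claimed |C| lies above the Hamming bound, so no 3-ary code of length 5 with d ≥ 3 can have 39 codewords.


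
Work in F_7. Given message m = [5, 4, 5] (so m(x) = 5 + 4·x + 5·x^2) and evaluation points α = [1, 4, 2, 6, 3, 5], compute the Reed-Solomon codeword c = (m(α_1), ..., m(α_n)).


c = [0, 3, 5, 6, 6, 3]

Message polynomial: m(x) = 5 + 4·x + 5·x^2 (mod 7).
For each evaluation point α_i, compute m(α_i) mod 7:
  α_1 = 1: Horner steps 5 → 2 → 0, so m(1) = 0.
  α_2 = 4: Horner steps 5 → 3 → 3, so m(4) = 3.
  α_3 = 2: Horner steps 5 → 0 → 5, so m(2) = 5.
  α_4 = 6: Horner steps 5 → 6 → 6, so m(6) = 6.
  α_5 = 3: Horner steps 5 → 5 → 6, so m(3) = 6.
  α_6 = 5: Horner steps 5 → 1 → 3, so m(5) = 3.
Codeword c = [0, 3, 5, 6, 6, 3] ∈ F_7^6.


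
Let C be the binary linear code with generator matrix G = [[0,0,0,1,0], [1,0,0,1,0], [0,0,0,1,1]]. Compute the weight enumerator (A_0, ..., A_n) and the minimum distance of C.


Weight distribution: A_0 = 1, A_1 = 3, A_2 = 3, A_3 = 1. Minimum distance d = 1.

Enumerate all 2^3 = 8 messages m ∈ F_2^3.
For each, compute codeword c = mG in F_2^5, then tally its weight.
  m = 000 → c = 00000, weight = 0.
  m = 100 → c = 00010, weight = 1.
  m = 010 → c = 10010, weight = 2.
  m = 110 → c = 10000, weight = 1.
  m = 001 → c = 00011, weight = 2.
  m = 101 → c = 00001, weight = 1.
  m = 011 → c = 10001, weight = 2.
  m = 111 → c = 10011, weight = 3.
Tally weights:
  weight 0: 1 codewords.
  weight 1: 3 codewords.
  weight 2: 3 codewords.
  weight 3: 1 codewords.
Minimum distance d = smallest w > 0 with A_w > 0 = 1.
Sanity: Σ A_w = 8 = 2^3 = 8 ✓.


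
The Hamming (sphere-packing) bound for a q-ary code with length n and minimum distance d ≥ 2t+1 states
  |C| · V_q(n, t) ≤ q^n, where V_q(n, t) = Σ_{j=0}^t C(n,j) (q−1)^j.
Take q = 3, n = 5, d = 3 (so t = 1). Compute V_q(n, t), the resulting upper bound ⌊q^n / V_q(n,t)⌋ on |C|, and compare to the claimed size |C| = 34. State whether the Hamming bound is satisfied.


V_q(n, t) = 11, q^n = 243, Hamming bound = 22, |C| = 34 > bound (violated).

Step 1: Compute V_q(n, t) = Σ_{j=0}^1 C(n, j) (q−1)^j.
  j = 0: C(5,0)·(2)^0 = 1·1 = 1.
  j = 1: C(5,1)·(2)^1 = 5·2 = 10.
  V_q(n, t) = 1 + 10 = 11.
Step 2: q^n = 3^5 = 243.
Step 3: Hamming bound ⌊q^n / V_q(n,t)⌋ = ⌊243/11⌋ = 22.
Step 4: Compare |C| = 34 to 22: violated.
The claimed |C| lies above the Hamming bound, so no 3-ary code of length 5 with d ≥ 3 can have 34 codewords.


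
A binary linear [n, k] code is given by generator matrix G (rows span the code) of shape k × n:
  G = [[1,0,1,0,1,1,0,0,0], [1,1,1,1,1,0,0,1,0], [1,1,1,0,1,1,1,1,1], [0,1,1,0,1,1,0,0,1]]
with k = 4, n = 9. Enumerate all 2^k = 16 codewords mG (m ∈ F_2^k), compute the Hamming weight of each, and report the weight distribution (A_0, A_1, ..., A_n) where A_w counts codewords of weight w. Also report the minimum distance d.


Weight distribution: A_0 = 1, A_3 = 2, A_4 = 4, A_5 = 6, A_6 = 2, A_8 = 1. Minimum distance d = 3.

Enumerate all 2^4 = 16 messages m ∈ F_2^4.
For each, compute codeword c = mG in F_2^9, then tally its weight.
  m = 0000 → c = 000000000, weight = 0.
  m = 1000 → c = 101011000, weight = 4.
  m = 0100 → c = 111110010, weight = 6.
  m = 1100 → c = 010101010, weight = 4.
  m = 0010 → c = 111011111, weight = 8.
  m = 1010 → c = 010000111, weight = 4.
  m = 0110 → c = 000101101, weight = 4.
  m = 1110 → c = 101110101, weight = 6.
  m = 0001 → c = 011011001, weight = 5.
  m = 1001 → c = 110000001, weight = 3.
  m = 0101 → c = 100101011, weight = 5.
  m = 1101 → c = 001110011, weight = 5.
  m = 0011 → c = 100000110, weight = 3.
  m = 1011 → c = 001011110, weight = 5.
  m = 0111 → c = 011110100, weight = 5.
  m = 1111 → c = 110101100, weight = 5.
Tally weights:
  weight 0: 1 codewords.
  weight 3: 2 codewords.
  weight 4: 4 codewords.
  weight 5: 6 codewords.
  weight 6: 2 codewords.
  weight 8: 1 codewords.
Minimum distance d = smallest w > 0 with A_w > 0 = 3.
Sanity: Σ A_w = 16 = 2^4 = 16 ✓.


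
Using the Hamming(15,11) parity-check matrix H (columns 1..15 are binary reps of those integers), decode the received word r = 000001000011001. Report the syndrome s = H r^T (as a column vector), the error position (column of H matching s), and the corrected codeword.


s = (1, 1, 1, 0)^T, error position = 14, corrected codeword c = 000001000011011

Compute s = H r^T mod 2 one row at a time:
  s_1 = 0 + 0 + 0 + 1 + 1 + 0 + 0 + 1 = 3 ≡ 1 (mod 2).
  s_2 = 0 + 0 + 1 + 0 + 1 + 0 + 0 + 1 = 3 ≡ 1 (mod 2).
  s_3 = 0 + 0 + 1 + 0 + 0 + 1 + 0 + 1 = 3 ≡ 1 (mod 2).
  s_4 = 0 + 0 + 0 + 0 + 0 + 1 + 0 + 1 = 2 ≡ 0 (mod 2).
s = (1, 1, 1, 0)^T — this equals column 14 of H (binary 1110), so error is at position 14.
Correct: flip bit 14 of r = 000001000011001 to get c = 000001000011011.


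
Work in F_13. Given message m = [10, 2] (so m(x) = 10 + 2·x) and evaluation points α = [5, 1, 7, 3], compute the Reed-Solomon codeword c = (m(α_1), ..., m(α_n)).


c = [7, 12, 11, 3]

Message polynomial: m(x) = 10 + 2·x (mod 13).
For each evaluation point α_i, compute m(α_i) mod 13:
  α_1 = 5: Horner steps 2 → 7, so m(5) = 7.
  α_2 = 1: Horner steps 2 → 12, so m(1) = 12.
  α_3 = 7: Horner steps 2 → 11, so m(7) = 11.
  α_4 = 3: Horner steps 2 → 3, so m(3) = 3.
Codeword c = [7, 12, 11, 3] ∈ F_13^4.


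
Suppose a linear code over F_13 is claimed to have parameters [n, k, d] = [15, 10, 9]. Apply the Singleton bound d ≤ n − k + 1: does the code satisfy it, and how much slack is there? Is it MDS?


Singleton RHS = n − k + 1 = 6, slack = -3, bound violated (no such code; not MDS).

Singleton bound: d ≤ n − k + 1.
Here n = 15, k = 10, so n − k + 1 = 6.
Given d = 9, check d ≤ 6: NO.
Slack = (n − k + 1) − d = -3.
The slack is negative: d = 9 exceeds n − k + 1 = 6 by 3, so the Singleton bound is violated and no linear [15, 10, 9]_13 code can exist. In particular it is not MDS (MDS requires d = n − k + 1 exactly).
Description: the claimed parameters are [15, 10, 9]_13; such a code would be impossible (violates the Singleton bound).


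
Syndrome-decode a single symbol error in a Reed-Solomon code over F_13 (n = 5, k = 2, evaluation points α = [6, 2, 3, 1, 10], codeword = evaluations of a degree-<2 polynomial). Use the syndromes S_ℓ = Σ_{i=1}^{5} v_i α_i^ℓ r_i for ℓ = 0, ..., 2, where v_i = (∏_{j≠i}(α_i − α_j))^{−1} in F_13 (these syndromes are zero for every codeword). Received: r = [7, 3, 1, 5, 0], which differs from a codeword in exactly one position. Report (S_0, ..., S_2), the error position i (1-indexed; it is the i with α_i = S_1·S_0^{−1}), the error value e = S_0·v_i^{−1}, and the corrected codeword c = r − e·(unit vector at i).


S = (11, 1, 6), error at position 1, error magnitude e = 12, c = [8, 3, 1, 5, 0].

Step 1: column multipliers v_i = (∏_{j≠i}(α_i − α_j))^{−1} mod 13.
  i = 1 (α = 6): (6−2)(6−3)(6−1)(6−10) = 4·3·5·(−4) = −240 ≡ 7, so v_1 = 7^{−1} = 2 (mod 13).
  i = 2 (α = 2): (2−6)(2−3)(2−1)(2−10) = (−4)·(−1)·1·(−8) = −32 ≡ 7, so v_2 = 7^{−1} = 2 (mod 13).
  i = 3 (α = 3): (3−6)(3−2)(3−1)(3−10) = (−3)·1·2·(−7) = 42 ≡ 3, so v_3 = 3^{−1} = 9 (mod 13).
  i = 4 (α = 1): (1−6)(1−2)(1−3)(1−10) = (−5)·(−1)·(−2)·(−9) = 90 ≡ 12, so v_4 = 12^{−1} = 12 (mod 13).
  i = 5 (α = 10): (10−6)(10−2)(10−3)(10−1) = 4·8·7·9 = 2016 ≡ 1, so v_5 = 1^{−1} = 1 (mod 13).
  v = [2, 2, 9, 12, 1].
Step 2: syndromes of r = [7, 3, 1, 5, 0] (all sums mod 13).
  S_0 = Σ v_i r_i = 2·7 + 2·3 + 9·1 + 12·5 + 1·0 = 89 ≡ 11.
  S_1 = Σ v_i α_i r_i = 2·6·7 + 2·2·3 + 9·3·1 + 12·1·5 + 1·10·0 = 183 ≡ 1.
  α_i^2 mod 13 = [10, 4, 9, 1, 9].
  S_2 = Σ v_i α_i^2 r_i = 2·10·7 + 2·4·3 + 9·9·1 + 12·1·5 + 1·9·0 = 305 ≡ 6.
  S = (11, 1, 6) ≠ 0, so r is not a codeword (an error is present).
Step 3: locate the error. For a single error e at position i, S_ℓ = v_i·e·α_i^ℓ, so α_err = S_1/S_0.
  S_0^{−1} = 11^{−1} = 6 (mod 13), so α_err = 1·6 = 6 ≡ 6 = α_1. Error position i = 1.
  Consistency check: S_2/S_1 = 6·1 = 6 ≡ 6 = α_err ✓ (single-error assumption holds).
Step 4: error magnitude e = S_0/v_1 = S_0·∏_{j≠1}(α_1 − α_j) = 11·7 = 77 ≡ 12 (mod 13).
Step 5: correct position 1: c_1 = r_1 − e = 7 − 12 ≡ 8 (mod 13). Hence c = [8, 3, 1, 5, 0].
  Check: interpolating c through the α_i gives m(x) = 7 + 11·x (degree < 2) with m(α_i) = c_i for every i, so c is indeed a codeword.


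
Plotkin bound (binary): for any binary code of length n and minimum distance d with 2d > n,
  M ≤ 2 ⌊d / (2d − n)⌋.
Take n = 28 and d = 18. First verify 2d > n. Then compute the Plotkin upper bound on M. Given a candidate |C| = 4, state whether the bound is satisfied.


Plotkin bound M ≤ 4; given |C| = 4 ≤ bound (satisfied).

Check applicability: 2d = 36, n = 28.
2d − n = 8 > 0, so Plotkin applies.
Compute d/(2d−n) = 18/8 ≈ 2.2500.
⌊d/(2d−n)⌋ = 2.
Plotkin bound: M ≤ 2·2 = 4.
Given |C| = 4, check: satisfied.
This |C| is at the Plotkin bound.


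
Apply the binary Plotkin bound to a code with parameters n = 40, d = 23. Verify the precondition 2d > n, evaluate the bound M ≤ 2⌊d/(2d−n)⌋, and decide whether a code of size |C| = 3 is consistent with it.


Plotkin bound M ≤ 6; given |C| = 3 ≤ bound (satisfied).

Check applicability: 2d = 46, n = 40.
2d − n = 6 > 0, so Plotkin applies.
Compute d/(2d−n) = 23/6 ≈ 3.8333.
⌊d/(2d−n)⌋ = 3.
Plotkin bound: M ≤ 2·3 = 6.
Given |C| = 3, check: satisfied.
This |C| is below the Plotkin bound.


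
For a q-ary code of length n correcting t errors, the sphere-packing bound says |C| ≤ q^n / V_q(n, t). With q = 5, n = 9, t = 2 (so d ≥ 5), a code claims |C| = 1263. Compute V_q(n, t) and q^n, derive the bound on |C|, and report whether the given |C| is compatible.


V_q(n, t) = 613, q^n = 1953125, Hamming bound = 3186, |C| = 1263 ≤ bound (satisfied).

Step 1: Compute V_q(n, t) = Σ_{j=0}^2 C(n, j) (q−1)^j.
  j = 0: C(9,0)·(4)^0 = 1·1 = 1.
  j = 1: C(9,1)·(4)^1 = 9·4 = 36.
  j = 2: C(9,2)·(4)^2 = 36·16 = 576.
  V_q(n, t) = 1 + 36 + 576 = 613.
Step 2: q^n = 5^9 = 1953125.
Step 3: Hamming bound ⌊q^n / V_q(n,t)⌋ = ⌊1953125/613⌋ = 3186.
Step 4: Compare |C| = 1263 to 3186: satisfied.
The claimed |C| lies below the Hamming bound.


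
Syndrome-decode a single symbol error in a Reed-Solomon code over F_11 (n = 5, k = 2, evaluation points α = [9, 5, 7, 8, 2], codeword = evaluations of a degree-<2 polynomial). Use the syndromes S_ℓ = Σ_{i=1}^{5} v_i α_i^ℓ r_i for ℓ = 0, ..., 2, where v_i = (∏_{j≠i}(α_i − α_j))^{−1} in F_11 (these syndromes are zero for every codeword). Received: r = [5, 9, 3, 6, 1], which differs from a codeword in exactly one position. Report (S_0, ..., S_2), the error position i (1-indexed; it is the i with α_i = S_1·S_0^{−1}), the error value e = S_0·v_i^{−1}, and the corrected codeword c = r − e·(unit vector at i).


S = (2, 3, 10), error at position 3, error magnitude e = 7, c = [5, 9, 7, 6, 1].

Step 1: column multipliers v_i = (∏_{j≠i}(α_i − α_j))^{−1} mod 11.
  i = 1 (α = 9): (9−5)(9−7)(9−8)(9−2) = 4·2·1·7 = 56 ≡ 1, so v_1 = 1^{−1} = 1 (mod 11).
  i = 2 (α = 5): (5−9)(5−7)(5−8)(5−2) = (−4)·(−2)·(−3)·3 = −72 ≡ 5, so v_2 = 5^{−1} = 9 (mod 11).
  i = 3 (α = 7): (7−9)(7−5)(7−8)(7−2) = (−2)·2·(−1)·5 = 20 ≡ 9, so v_3 = 9^{−1} = 5 (mod 11).
  i = 4 (α = 8): (8−9)(8−5)(8−7)(8−2) = (−1)·3·1·6 = −18 ≡ 4, so v_4 = 4^{−1} = 3 (mod 11).
  i = 5 (α = 2): (2−9)(2−5)(2−7)(2−8) = (−7)·(−3)·(−5)·(−6) = 630 ≡ 3, so v_5 = 3^{−1} = 4 (mod 11).
  v = [1, 9, 5, 3, 4].
Step 2: syndromes of r = [5, 9, 3, 6, 1] (all sums mod 11).
  S_0 = Σ v_i r_i = 1·5 + 9·9 + 5·3 + 3·6 + 4·1 = 123 ≡ 2.
  S_1 = Σ v_i α_i r_i = 1·9·5 + 9·5·9 + 5·7·3 + 3·8·6 + 4·2·1 = 707 ≡ 3.
  α_i^2 mod 11 = [4, 3, 5, 9, 4].
  S_2 = Σ v_i α_i^2 r_i = 1·4·5 + 9·3·9 + 5·5·3 + 3·9·6 + 4·4·1 = 516 ≡ 10.
  S = (2, 3, 10) ≠ 0, so r is not a codeword (an error is present).
Step 3: locate the error. For a single error e at position i, S_ℓ = v_i·e·α_i^ℓ, so α_err = S_1/S_0.
  S_0^{−1} = 2^{−1} = 6 (mod 11), so α_err = 3·6 = 18 ≡ 7 = α_3. Error position i = 3.
  Consistency check: S_2/S_1 = 10·4 = 40 ≡ 7 = α_err ✓ (single-error assumption holds).
Step 4: error magnitude e = S_0/v_3 = S_0·∏_{j≠3}(α_3 − α_j) = 2·9 = 18 ≡ 7 (mod 11).
Step 5: correct position 3: c_3 = r_3 − e = 3 − 7 ≡ 7 (mod 11). Hence c = [5, 9, 7, 6, 1].
  Check: interpolating c through the α_i gives m(x) = 3 + 10·x (degree < 2) with m(α_i) = c_i for every i, so c is indeed a codeword.


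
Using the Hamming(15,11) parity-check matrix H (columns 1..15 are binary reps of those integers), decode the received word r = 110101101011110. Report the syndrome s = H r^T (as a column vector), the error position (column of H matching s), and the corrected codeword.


s = (1, 0, 1, 1)^T, error position = 11, corrected codeword c = 110101101001110

Compute s = H r^T mod 2 one row at a time:
  s_1 = 0 + 1 + 0 + 1 + 1 + 1 + 1 + 0 = 5 ≡ 1 (mod 2).
  s_2 = 1 + 0 + 1 + 1 + 1 + 1 + 1 + 0 = 6 ≡ 0 (mod 2).
  s_3 = 1 + 0 + 1 + 1 + 0 + 1 + 1 + 0 = 5 ≡ 1 (mod 2).
  s_4 = 1 + 0 + 0 + 1 + 1 + 1 + 1 + 0 = 5 ≡ 1 (mod 2).
s = (1, 0, 1, 1)^T — this equals column 11 of H (binary 1011), so error is at position 11.
Correct: flip bit 11 of r = 110101101011110 to get c = 110101101001110.


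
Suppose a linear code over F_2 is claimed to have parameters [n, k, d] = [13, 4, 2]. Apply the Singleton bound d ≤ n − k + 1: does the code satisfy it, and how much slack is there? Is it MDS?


Singleton RHS = n − k + 1 = 10, slack = 8, bound satisfied, not MDS.

Singleton bound: d ≤ n − k + 1.
Here n = 13, k = 4, so n − k + 1 = 10.
Given d = 2, check d ≤ 10: YES.
Slack = (n − k + 1) − d = 8.
The code is NOT MDS (slack = 8 > 0).
Description: the claimed parameters are [13, 4, 2]_2; such a code would be non-MDS.


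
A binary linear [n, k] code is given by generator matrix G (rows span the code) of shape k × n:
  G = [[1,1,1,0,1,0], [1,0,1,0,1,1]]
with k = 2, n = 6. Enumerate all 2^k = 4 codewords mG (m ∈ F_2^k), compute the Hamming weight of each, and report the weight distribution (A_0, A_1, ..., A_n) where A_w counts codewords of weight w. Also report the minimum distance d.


Weight distribution: A_0 = 1, A_2 = 1, A_4 = 2. Minimum distance d = 2.

Enumerate all 2^2 = 4 messages m ∈ F_2^2.
For each, compute codeword c = mG in F_2^6, then tally its weight.
  m = 00 → c = 000000, weight = 0.
  m = 10 → c = 111010, weight = 4.
  m = 01 → c = 101011, weight = 4.
  m = 11 → c = 010001, weight = 2.
Tally weights:
  weight 0: 1 codewords.
  weight 2: 1 codewords.
  weight 4: 2 codewords.
Minimum distance d = smallest w > 0 with A_w > 0 = 2.
Sanity: Σ A_w = 4 = 2^2 = 4 ✓.


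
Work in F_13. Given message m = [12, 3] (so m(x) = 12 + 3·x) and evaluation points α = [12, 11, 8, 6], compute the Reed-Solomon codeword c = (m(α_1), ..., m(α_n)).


c = [9, 6, 10, 4]

Message polynomial: m(x) = 12 + 3·x (mod 13).
For each evaluation point α_i, compute m(α_i) mod 13:
  α_1 = 12: Horner steps 3 → 9, so m(12) = 9.
  α_2 = 11: Horner steps 3 → 6, so m(11) = 6.
  α_3 = 8: Horner steps 3 → 10, so m(8) = 10.
  α_4 = 6: Horner steps 3 → 4, so m(6) = 4.
Codeword c = [9, 6, 10, 4] ∈ F_13^4.


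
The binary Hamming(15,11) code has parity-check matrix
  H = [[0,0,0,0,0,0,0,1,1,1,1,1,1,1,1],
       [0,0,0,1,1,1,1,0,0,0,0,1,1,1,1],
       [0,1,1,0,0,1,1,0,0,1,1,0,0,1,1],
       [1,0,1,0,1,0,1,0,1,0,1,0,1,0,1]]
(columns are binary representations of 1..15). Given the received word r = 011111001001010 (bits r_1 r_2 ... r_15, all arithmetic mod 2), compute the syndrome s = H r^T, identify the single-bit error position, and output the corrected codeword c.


s = (1, 1, 0, 1)^T, error position = 13, corrected codeword c = 011111001001110

Compute s = H r^T mod 2 one row at a time:
  s_1 = 0 + 1 + 0 + 0 + 1 + 0 + 1 + 0 = 3 ≡ 1 (mod 2).
  s_2 = 1 + 1 + 1 + 0 + 1 + 0 + 1 + 0 = 5 ≡ 1 (mod 2).
  s_3 = 1 + 1 + 1 + 0 + 0 + 0 + 1 + 0 = 4 ≡ 0 (mod 2).
  s_4 = 0 + 1 + 1 + 0 + 1 + 0 + 0 + 0 = 3 ≡ 1 (mod 2).
s = (1, 1, 0, 1)^T — this equals column 13 of H (binary 1101), so error is at position 13.
Correct: flip bit 13 of r = 011111001001010 to get c = 011111001001110.


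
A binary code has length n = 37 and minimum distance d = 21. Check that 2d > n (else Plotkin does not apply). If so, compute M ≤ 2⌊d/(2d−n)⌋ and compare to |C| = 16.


Plotkin bound M ≤ 8; given |C| = 16 > bound (violated).

Check applicability: 2d = 42, n = 37.
2d − n = 5 > 0, so Plotkin applies.
Compute d/(2d−n) = 21/5 ≈ 4.2000.
⌊d/(2d−n)⌋ = 4.
Plotkin bound: M ≤ 2·4 = 8.
Given |C| = 16, check: VIOLATED.
This |C| is above the Plotkin bound, so no binary code with n = 37, d = 21 and 16 codewords exists.


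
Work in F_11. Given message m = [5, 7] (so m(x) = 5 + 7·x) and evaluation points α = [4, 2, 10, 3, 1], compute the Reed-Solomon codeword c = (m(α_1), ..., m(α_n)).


c = [0, 8, 9, 4, 1]

Message polynomial: m(x) = 5 + 7·x (mod 11).
For each evaluation point α_i, compute m(α_i) mod 11:
  α_1 = 4: Horner steps 7 → 0, so m(4) = 0.
  α_2 = 2: Horner steps 7 → 8, so m(2) = 8.
  α_3 = 10: Horner steps 7 → 9, so m(10) = 9.
  α_4 = 3: Horner steps 7 → 4, so m(3) = 4.
  α_5 = 1: Horner steps 7 → 1, so m(1) = 1.
Codeword c = [0, 8, 9, 4, 1] ∈ F_11^5.


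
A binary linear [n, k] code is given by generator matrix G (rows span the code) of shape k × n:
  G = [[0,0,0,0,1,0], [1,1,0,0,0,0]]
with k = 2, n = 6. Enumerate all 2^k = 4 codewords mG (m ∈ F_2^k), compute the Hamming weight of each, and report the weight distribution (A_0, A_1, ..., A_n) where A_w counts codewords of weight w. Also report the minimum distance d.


Weight distribution: A_0 = 1, A_1 = 1, A_2 = 1, A_3 = 1. Minimum distance d = 1.

Enumerate all 2^2 = 4 messages m ∈ F_2^2.
For each, compute codeword c = mG in F_2^6, then tally its weight.
  m = 00 → c = 000000, weight = 0.
  m = 10 → c = 000010, weight = 1.
  m = 01 → c = 110000, weight = 2.
  m = 11 → c = 110010, weight = 3.
Tally weights:
  weight 0: 1 codewords.
  weight 1: 1 codewords.
  weight 2: 1 codewords.
  weight 3: 1 codewords.
Minimum distance d = smallest w > 0 with A_w > 0 = 1.
Sanity: Σ A_w = 4 = 2^2 = 4 ✓.


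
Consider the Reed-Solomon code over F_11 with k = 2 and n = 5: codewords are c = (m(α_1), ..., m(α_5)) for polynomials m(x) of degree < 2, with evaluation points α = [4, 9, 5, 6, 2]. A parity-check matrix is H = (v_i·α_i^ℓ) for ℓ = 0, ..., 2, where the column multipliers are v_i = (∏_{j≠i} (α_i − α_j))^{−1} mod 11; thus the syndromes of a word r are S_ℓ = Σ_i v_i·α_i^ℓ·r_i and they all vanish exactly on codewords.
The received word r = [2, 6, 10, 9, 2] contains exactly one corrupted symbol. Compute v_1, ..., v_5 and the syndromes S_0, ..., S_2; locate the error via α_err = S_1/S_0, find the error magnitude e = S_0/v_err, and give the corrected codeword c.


S = (1, 4, 5), error at position 1, error magnitude e = 2, c = [0, 6, 10, 9, 2].

Step 1: column multipliers v_i = (∏_{j≠i}(α_i − α_j))^{−1} mod 11.
  i = 1 (α = 4): (4−9)(4−5)(4−6)(4−2) = (−5)·(−1)·(−2)·2 = −20 ≡ 2, so v_1 = 2^{−1} = 6 (mod 11).
  i = 2 (α = 9): (9−4)(9−5)(9−6)(9−2) = 5·4·3·7 = 420 ≡ 2, so v_2 = 2^{−1} = 6 (mod 11).
  i = 3 (α = 5): (5−4)(5−9)(5−6)(5−2) = 1·(−4)·(−1)·3 = 12 ≡ 1, so v_3 = 1^{−1} = 1 (mod 11).
  i = 4 (α = 6): (6−4)(6−9)(6−5)(6−2) = 2·(−3)·1·4 = −24 ≡ 9, so v_4 = 9^{−1} = 5 (mod 11).
  i = 5 (α = 2): (2−4)(2−9)(2−5)(2−6) = (−2)·(−7)·(−3)·(−4) = 168 ≡ 3, so v_5 = 3^{−1} = 4 (mod 11).
  v = [6, 6, 1, 5, 4].
Step 2: syndromes of r = [2, 6, 10, 9, 2] (all sums mod 11).
  S_0 = Σ v_i r_i = 6·2 + 6·6 + 1·10 + 5·9 + 4·2 = 111 ≡ 1.
  S_1 = Σ v_i α_i r_i = 6·4·2 + 6·9·6 + 1·5·10 + 5·6·9 + 4·2·2 = 708 ≡ 4.
  α_i^2 mod 11 = [5, 4, 3, 3, 4].
  S_2 = Σ v_i α_i^2 r_i = 6·5·2 + 6·4·6 + 1·3·10 + 5·3·9 + 4·4·2 = 401 ≡ 5.
  S = (1, 4, 5) ≠ 0, so r is not a codeword (an error is present).
Step 3: locate the error. For a single error e at position i, S_ℓ = v_i·e·α_i^ℓ, so α_err = S_1/S_0.
  S_0^{−1} = 1^{−1} = 1 (mod 11), so α_err = 4·1 = 4 ≡ 4 = α_1. Error position i = 1.
  Consistency check: S_2/S_1 = 5·3 = 15 ≡ 4 = α_err ✓ (single-error assumption holds).
Step 4: error magnitude e = S_0/v_1 = S_0·∏_{j≠1}(α_1 − α_j) = 1·2 = 2 ≡ 2 (mod 11).
Step 5: correct position 1: c_1 = r_1 − e = 2 − 2 ≡ 0 (mod 11). Hence c = [0, 6, 10, 9, 2].
  Check: interpolating c through the α_i gives m(x) = 4 + 10·x (degree < 2) with m(α_i) = c_i for every i, so c is indeed a codeword.


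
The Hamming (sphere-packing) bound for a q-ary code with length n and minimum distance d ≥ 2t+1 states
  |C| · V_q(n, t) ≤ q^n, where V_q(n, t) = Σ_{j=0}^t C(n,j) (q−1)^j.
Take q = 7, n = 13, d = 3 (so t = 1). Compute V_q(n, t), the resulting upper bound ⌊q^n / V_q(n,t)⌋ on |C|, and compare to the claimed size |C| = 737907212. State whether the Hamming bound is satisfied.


V_q(n, t) = 79, q^n = 96889010407, Hamming bound = 1226443169, |C| = 737907212 ≤ bound (satisfied).

Step 1: Compute V_q(n, t) = Σ_{j=0}^1 C(n, j) (q−1)^j.
  j = 0: C(13,0)·(6)^0 = 1·1 = 1.
  j = 1: C(13,1)·(6)^1 = 13·6 = 78.
  V_q(n, t) = 1 + 78 = 79.
Step 2: q^n = 7^13 = 96889010407.
Step 3: Hamming bound ⌊q^n / V_q(n,t)⌋ = ⌊96889010407/79⌋ = 1226443169.
Step 4: Compare |C| = 737907212 to 1226443169: satisfied.
The claimed |C| lies below the Hamming bound.


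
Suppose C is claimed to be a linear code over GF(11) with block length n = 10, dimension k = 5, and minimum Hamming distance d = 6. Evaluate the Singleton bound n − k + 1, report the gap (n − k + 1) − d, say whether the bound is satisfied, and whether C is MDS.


Singleton RHS = n − k + 1 = 6, slack = 0, bound satisfied, MDS.

Singleton bound: d ≤ n − k + 1.
Here n = 10, k = 5, so n − k + 1 = 6.
Given d = 6, check d ≤ 6: YES.
Slack = (n − k + 1) − d = 0.
The code is MDS (slack = 0).
Description: the claimed parameters are [10, 5, 6]_11; such a code would be MDS (meets Singleton bound).


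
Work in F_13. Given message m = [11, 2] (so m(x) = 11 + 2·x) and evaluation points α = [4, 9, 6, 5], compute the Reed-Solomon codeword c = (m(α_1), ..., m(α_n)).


c = [6, 3, 10, 8]

Message polynomial: m(x) = 11 + 2·x (mod 13).
For each evaluation point α_i, compute m(α_i) mod 13:
  α_1 = 4: Horner steps 2 → 6, so m(4) = 6.
  α_2 = 9: Horner steps 2 → 3, so m(9) = 3.
  α_3 = 6: Horner steps 2 → 10, so m(6) = 10.
  α_4 = 5: Horner steps 2 → 8, so m(5) = 8.
Codeword c = [6, 3, 10, 8] ∈ F_13^4.


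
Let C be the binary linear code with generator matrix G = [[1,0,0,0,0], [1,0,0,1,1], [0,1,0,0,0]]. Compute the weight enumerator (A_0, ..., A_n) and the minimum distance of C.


Weight distribution: A_0 = 1, A_1 = 2, A_2 = 2, A_3 = 2, A_4 = 1. Minimum distance d = 1.

Enumerate all 2^3 = 8 messages m ∈ F_2^3.
For each, compute codeword c = mG in F_2^5, then tally its weight.
  m = 000 → c = 00000, weight = 0.
  m = 100 → c = 10000, weight = 1.
  m = 010 → c = 10011, weight = 3.
  m = 110 → c = 00011, weight = 2.
  m = 001 → c = 01000, weight = 1.
  m = 101 → c = 11000, weight = 2.
  m = 011 → c = 11011, weight = 4.
  m = 111 → c = 01011, weight = 3.
Tally weights:
  weight 0: 1 codewords.
  weight 1: 2 codewords.
  weight 2: 2 codewords.
  weight 3: 2 codewords.
  weight 4: 1 codewords.
Minimum distance d = smallest w > 0 with A_w > 0 = 1.
Sanity: Σ A_w = 8 = 2^3 = 8 ✓.


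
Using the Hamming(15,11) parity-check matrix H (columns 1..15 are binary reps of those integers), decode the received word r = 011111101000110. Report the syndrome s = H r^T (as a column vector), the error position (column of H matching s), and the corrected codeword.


s = (1, 0, 1, 1)^T, error position = 11, corrected codeword c = 011111101010110

Compute s = H r^T mod 2 one row at a time:
  s_1 = 0 + 1 + 0 + 0 + 0 + 1 + 1 + 0 = 3 ≡ 1 (mod 2).
  s_2 = 1 + 1 + 1 + 1 + 0 + 1 + 1 + 0 = 6 ≡ 0 (mod 2).
  s_3 = 1 + 1 + 1 + 1 + 0 + 0 + 1 + 0 = 5 ≡ 1 (mod 2).
  s_4 = 0 + 1 + 1 + 1 + 1 + 0 + 1 + 0 = 5 ≡ 1 (mod 2).
s = (1, 0, 1, 1)^T — this equals column 11 of H (binary 1011), so error is at position 11.
Correct: flip bit 11 of r = 011111101000110 to get c = 011111101010110.


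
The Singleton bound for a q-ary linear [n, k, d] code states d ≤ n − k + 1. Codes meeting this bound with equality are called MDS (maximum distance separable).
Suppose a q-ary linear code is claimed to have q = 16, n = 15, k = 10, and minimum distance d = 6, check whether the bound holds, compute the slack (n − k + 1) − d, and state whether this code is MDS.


Singleton RHS = n − k + 1 = 6, slack = 0, bound satisfied, MDS.

Singleton bound: d ≤ n − k + 1.
Here n = 15, k = 10, so n − k + 1 = 6.
Given d = 6, check d ≤ 6: YES.
Slack = (n − k + 1) − d = 0.
The code is MDS (slack = 0).
Description: the claimed parameters are [15, 10, 6]_16; such a code would be MDS (meets Singleton bound).


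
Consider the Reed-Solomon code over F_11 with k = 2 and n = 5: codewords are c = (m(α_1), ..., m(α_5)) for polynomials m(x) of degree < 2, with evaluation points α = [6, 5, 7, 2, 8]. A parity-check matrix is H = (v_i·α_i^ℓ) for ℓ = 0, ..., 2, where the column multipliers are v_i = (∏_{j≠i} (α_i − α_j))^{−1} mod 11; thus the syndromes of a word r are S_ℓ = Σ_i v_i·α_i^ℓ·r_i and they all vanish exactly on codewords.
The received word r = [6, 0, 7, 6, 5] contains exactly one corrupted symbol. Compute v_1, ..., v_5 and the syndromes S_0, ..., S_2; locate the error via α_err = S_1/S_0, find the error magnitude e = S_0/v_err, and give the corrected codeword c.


S = (1, 6, 3), error at position 1, error magnitude e = 8, c = [9, 0, 7, 6, 5].

Step 1: column multipliers v_i = (∏_{j≠i}(α_i − α_j))^{−1} mod 11.
  i = 1 (α = 6): (6−5)(6−7)(6−2)(6−8) = 1·(−1)·4·(−2) = 8 ≡ 8, so v_1 = 8^{−1} = 7 (mod 11).
  i = 2 (α = 5): (5−6)(5−7)(5−2)(5−8) = (−1)·(−2)·3·(−3) = −18 ≡ 4, so v_2 = 4^{−1} = 3 (mod 11).
  i = 3 (α = 7): (7−6)(7−5)(7−2)(7−8) = 1·2·5·(−1) = −10 ≡ 1, so v_3 = 1^{−1} = 1 (mod 11).
  i = 4 (α = 2): (2−6)(2−5)(2−7)(2−8) = (−4)·(−3)·(−5)·(−6) = 360 ≡ 8, so v_4 = 8^{−1} = 7 (mod 11).
  i = 5 (α = 8): (8−6)(8−5)(8−7)(8−2) = 2·3·1·6 = 36 ≡ 3, so v_5 = 3^{−1} = 4 (mod 11).
  v = [7, 3, 1, 7, 4].
Step 2: syndromes of r = [6, 0, 7, 6, 5] (all sums mod 11).
  S_0 = Σ v_i r_i = 7·6 + 3·0 + 1·7 + 7·6 + 4·5 = 111 ≡ 1.
  S_1 = Σ v_i α_i r_i = 7·6·6 + 3·5·0 + 1·7·7 + 7·2·6 + 4·8·5 = 545 ≡ 6.
  α_i^2 mod 11 = [3, 3, 5, 4, 9].
  S_2 = Σ v_i α_i^2 r_i = 7·3·6 + 3·3·0 + 1·5·7 + 7·4·6 + 4·9·5 = 509 ≡ 3.
  S = (1, 6, 3) ≠ 0, so r is not a codeword (an error is present).
Step 3: locate the error. For a single error e at position i, S_ℓ = v_i·e·α_i^ℓ, so α_err = S_1/S_0.
  S_0^{−1} = 1^{−1} = 1 (mod 11), so α_err = 6·1 = 6 ≡ 6 = α_1. Error position i = 1.
  Consistency check: S_2/S_1 = 3·2 = 6 ≡ 6 = α_err ✓ (single-error assumption holds).
Step 4: error magnitude e = S_0/v_1 = S_0·∏_{j≠1}(α_1 − α_j) = 1·8 = 8 ≡ 8 (mod 11).
Step 5: correct position 1: c_1 = r_1 − e = 6 − 8 ≡ 9 (mod 11). Hence c = [9, 0, 7, 6, 5].
  Check: interpolating c through the α_i gives m(x) = 10 + 9·x (degree < 2) with m(α_i) = c_i for every i, so c is indeed a codeword.


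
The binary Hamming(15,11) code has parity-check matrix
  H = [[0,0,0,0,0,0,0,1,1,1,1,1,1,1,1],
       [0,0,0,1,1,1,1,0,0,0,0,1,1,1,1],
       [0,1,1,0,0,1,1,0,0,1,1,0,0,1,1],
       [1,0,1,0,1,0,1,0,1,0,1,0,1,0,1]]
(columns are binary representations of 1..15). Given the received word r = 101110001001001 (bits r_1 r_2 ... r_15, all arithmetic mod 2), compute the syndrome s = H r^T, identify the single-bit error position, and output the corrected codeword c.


s = (1, 0, 0, 1)^T, error position = 9, corrected codeword c = 101110000001001

Compute s = H r^T mod 2 one row at a time:
  s_1 = 0 + 1 + 0 + 0 + 1 + 0 + 0 + 1 = 3 ≡ 1 (mod 2).
  s_2 = 1 + 1 + 0 + 0 + 1 + 0 + 0 + 1 = 4 ≡ 0 (mod 2).
  s_3 = 0 + 1 + 0 + 0 + 0 + 0 + 0 + 1 = 2 ≡ 0 (mod 2).
  s_4 = 1 + 1 + 1 + 0 + 1 + 0 + 0 + 1 = 5 ≡ 1 (mod 2).
s = (1, 0, 0, 1)^T — this equals column 9 of H (binary 1001), so error is at position 9.
Correct: flip bit 9 of r = 101110001001001 to get c = 101110000001001.


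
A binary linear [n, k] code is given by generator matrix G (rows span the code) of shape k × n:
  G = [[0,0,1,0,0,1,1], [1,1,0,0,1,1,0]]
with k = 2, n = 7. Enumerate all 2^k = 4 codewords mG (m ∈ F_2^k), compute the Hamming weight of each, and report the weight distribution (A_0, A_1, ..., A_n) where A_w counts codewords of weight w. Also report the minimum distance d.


Weight distribution: A_0 = 1, A_3 = 1, A_4 = 1, A_5 = 1. Minimum distance d = 3.

Enumerate all 2^2 = 4 messages m ∈ F_2^2.
For each, compute codeword c = mG in F_2^7, then tally its weight.
  m = 00 → c = 0000000, weight = 0.
  m = 10 → c = 0010011, weight = 3.
  m = 01 → c = 1100110, weight = 4.
  m = 11 → c = 1110101, weight = 5.
Tally weights:
  weight 0: 1 codewords.
  weight 3: 1 codewords.
  weight 4: 1 codewords.
  weight 5: 1 codewords.
Minimum distance d = smallest w > 0 with A_w > 0 = 3.
Sanity: Σ A_w = 4 = 2^2 = 4 ✓.


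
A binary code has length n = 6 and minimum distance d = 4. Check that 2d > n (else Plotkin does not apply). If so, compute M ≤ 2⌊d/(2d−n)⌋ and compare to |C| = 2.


Plotkin bound M ≤ 4; given |C| = 2 ≤ bound (satisfied).

Check applicability: 2d = 8, n = 6.
2d − n = 2 > 0, so Plotkin applies.
Compute d/(2d−n) = 4/2 ≈ 2.0000.
⌊d/(2d−n)⌋ = 2.
Plotkin bound: M ≤ 2·2 = 4.
Given |C| = 2, check: satisfied.
This |C| is below the Plotkin bound.


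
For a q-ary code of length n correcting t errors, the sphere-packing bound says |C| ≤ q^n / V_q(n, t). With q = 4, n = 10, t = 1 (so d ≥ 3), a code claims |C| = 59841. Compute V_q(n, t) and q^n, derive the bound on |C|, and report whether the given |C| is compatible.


V_q(n, t) = 31, q^n = 1048576, Hamming bound = 33825, |C| = 59841 > bound (violated).

Step 1: Compute V_q(n, t) = Σ_{j=0}^1 C(n, j) (q−1)^j.
  j = 0: C(10,0)·(3)^0 = 1·1 = 1.
  j = 1: C(10,1)·(3)^1 = 10·3 = 30.
  V_q(n, t) = 1 + 30 = 31.
Step 2: q^n = 4^10 = 1048576.
Step 3: Hamming bound ⌊q^n / V_q(n,t)⌋ = ⌊1048576/31⌋ = 33825.
Step 4: Compare |C| = 59841 to 33825: violated.
The claimed |C| lies above the Hamming bound, so no 4-ary code of length 10 with d ≥ 3 can have 59841 codewords.


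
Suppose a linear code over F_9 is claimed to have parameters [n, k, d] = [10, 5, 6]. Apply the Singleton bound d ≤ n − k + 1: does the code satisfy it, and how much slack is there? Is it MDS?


Singleton RHS = n − k + 1 = 6, slack = 0, bound satisfied, MDS.

Singleton bound: d ≤ n − k + 1.
Here n = 10, k = 5, so n − k + 1 = 6.
Given d = 6, check d ≤ 6: YES.
Slack = (n − k + 1) − d = 0.
The code is MDS (slack = 0).
Description: the claimed parameters are [10, 5, 6]_9; such a code would be MDS (meets Singleton bound).


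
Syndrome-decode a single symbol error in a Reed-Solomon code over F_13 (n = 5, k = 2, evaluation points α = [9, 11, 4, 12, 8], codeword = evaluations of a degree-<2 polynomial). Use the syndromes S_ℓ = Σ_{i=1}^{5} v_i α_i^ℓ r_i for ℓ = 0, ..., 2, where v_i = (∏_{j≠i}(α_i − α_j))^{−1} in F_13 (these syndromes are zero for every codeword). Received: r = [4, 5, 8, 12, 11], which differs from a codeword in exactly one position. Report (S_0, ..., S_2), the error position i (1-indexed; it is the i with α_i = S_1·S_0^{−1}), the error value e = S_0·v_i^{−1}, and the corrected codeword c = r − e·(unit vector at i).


S = (10, 2, 3), error at position 5, error magnitude e = 1, c = [4, 5, 8, 12, 10].

Step 1: column multipliers v_i = (∏_{j≠i}(α_i − α_j))^{−1} mod 13.
  i = 1 (α = 9): (9−11)(9−4)(9−12)(9−8) = (−2)·5·(−3)·1 = 30 ≡ 4, so v_1 = 4^{−1} = 10 (mod 13).
  i = 2 (α = 11): (11−9)(11−4)(11−12)(11−8) = 2·7·(−1)·3 = −42 ≡ 10, so v_2 = 10^{−1} = 4 (mod 13).
  i = 3 (α = 4): (4−9)(4−11)(4−12)(4−8) = (−5)·(−7)·(−8)·(−4) = 1120 ≡ 2, so v_3 = 2^{−1} = 7 (mod 13).
  i = 4 (α = 12): (12−9)(12−11)(12−4)(12−8) = 3·1·8·4 = 96 ≡ 5, so v_4 = 5^{−1} = 8 (mod 13).
  i = 5 (α = 8): (8−9)(8−11)(8−4)(8−12) = (−1)·(−3)·4·(−4) = −48 ≡ 4, so v_5 = 4^{−1} = 10 (mod 13).
  v = [10, 4, 7, 8, 10].
Step 2: syndromes of r = [4, 5, 8, 12, 11] (all sums mod 13).
  S_0 = Σ v_i r_i = 10·4 + 4·5 + 7·8 + 8·12 + 10·11 = 322 ≡ 10.
  S_1 = Σ v_i α_i r_i = 10·9·4 + 4·11·5 + 7·4·8 + 8·12·12 + 10·8·11 = 2836 ≡ 2.
  α_i^2 mod 13 = [3, 4, 3, 1, 12].
  S_2 = Σ v_i α_i^2 r_i = 10·3·4 + 4·4·5 + 7·3·8 + 8·1·12 + 10·12·11 = 1784 ≡ 3.
  S = (10, 2, 3) ≠ 0, so r is not a codeword (an error is present).
Step 3: locate the error. For a single error e at position i, S_ℓ = v_i·e·α_i^ℓ, so α_err = S_1/S_0.
  S_0^{−1} = 10^{−1} = 4 (mod 13), so α_err = 2·4 = 8 ≡ 8 = α_5. Error position i = 5.
  Consistency check: S_2/S_1 = 3·7 = 21 ≡ 8 = α_err ✓ (single-error assumption holds).
Step 4: error magnitude e = S_0/v_5 = S_0·∏_{j≠5}(α_5 − α_j) = 10·4 = 40 ≡ 1 (mod 13).
Step 5: correct position 5: c_5 = r_5 − e = 11 − 1 ≡ 10 (mod 13). Hence c = [4, 5, 8, 12, 10].
  Check: interpolating c through the α_i gives m(x) = 6 + 7·x (degree < 2) with m(α_i) = c_i for every i, so c is indeed a codeword.
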